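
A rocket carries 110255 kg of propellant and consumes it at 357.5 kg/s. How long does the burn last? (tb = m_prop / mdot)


tb = 110255 / 357.5 = 308.4 s

308.4 s


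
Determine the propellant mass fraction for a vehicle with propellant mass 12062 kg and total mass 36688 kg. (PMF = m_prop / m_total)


PMF = 12062 / 36688 = 0.329

0.329


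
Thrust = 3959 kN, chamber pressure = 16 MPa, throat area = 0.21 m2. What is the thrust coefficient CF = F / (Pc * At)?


CF = 3959000 / (16e6 * 0.21) = 1.18

1.18


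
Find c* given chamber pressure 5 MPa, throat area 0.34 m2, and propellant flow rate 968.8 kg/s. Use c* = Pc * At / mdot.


c* = 5e6 * 0.34 / 968.8 = 1755 m/s

1755 m/s


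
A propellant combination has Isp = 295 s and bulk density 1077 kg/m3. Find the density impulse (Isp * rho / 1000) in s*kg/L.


rho*Isp = 295 * 1077 / 1000 = 318 s*kg/L

318 s*kg/L


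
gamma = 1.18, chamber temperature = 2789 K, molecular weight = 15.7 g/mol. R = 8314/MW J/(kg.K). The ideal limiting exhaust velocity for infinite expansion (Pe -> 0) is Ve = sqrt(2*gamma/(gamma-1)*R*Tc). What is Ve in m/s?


R = 8314 / 15.7 = 529.55 J/(kg.K)
Ve = sqrt(2 * 1.18 / (1.18 - 1) * 529.55 * 2789) = 4400 m/s

4400 m/s


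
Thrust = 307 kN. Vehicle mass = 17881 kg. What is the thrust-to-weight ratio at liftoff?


TWR = 307000 / (17881 * 9.81) = 1.75

1.75


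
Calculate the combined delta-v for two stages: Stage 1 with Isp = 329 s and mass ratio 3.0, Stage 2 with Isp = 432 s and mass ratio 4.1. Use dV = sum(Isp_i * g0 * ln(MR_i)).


dV1 = 329 * 9.81 * ln(3.0) = 3545.8 m/s
dV2 = 432 * 9.81 * ln(4.1) = 5979.6 m/s
Total dV = 3545.8 + 5979.6 = 9525.4 m/s ~ 9525 m/s

9525 m/s


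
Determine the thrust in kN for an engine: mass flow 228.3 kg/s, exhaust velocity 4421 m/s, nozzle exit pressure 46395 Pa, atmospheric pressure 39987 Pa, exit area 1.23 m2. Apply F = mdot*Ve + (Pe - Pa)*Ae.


F = 228.3 * 4421 + (46395 - 39987) * 1.23 = 1.0172e+06 N = 1017.2 kN

1017.2 kN


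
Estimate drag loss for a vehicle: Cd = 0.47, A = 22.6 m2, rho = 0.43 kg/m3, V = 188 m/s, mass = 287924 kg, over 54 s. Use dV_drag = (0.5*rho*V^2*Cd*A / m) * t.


D = 0.5 * 0.43 * 188^2 * 0.47 * 22.6 = 80716.15 N
a = 80716.15 / 287924 = 0.2803 m/s2
dV = 0.2803 * 54 = 15.1 m/s

15.1 m/s


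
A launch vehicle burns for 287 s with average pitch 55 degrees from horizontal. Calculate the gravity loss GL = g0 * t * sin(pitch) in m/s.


GL = 9.81 * 287 * sin(55 deg) = 2306 m/s

2306 m/s


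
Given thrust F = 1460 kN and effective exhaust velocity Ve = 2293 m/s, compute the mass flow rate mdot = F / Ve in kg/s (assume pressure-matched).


mdot = F / Ve = 1460000 / 2293 = 636.7 kg/s

636.7 kg/s


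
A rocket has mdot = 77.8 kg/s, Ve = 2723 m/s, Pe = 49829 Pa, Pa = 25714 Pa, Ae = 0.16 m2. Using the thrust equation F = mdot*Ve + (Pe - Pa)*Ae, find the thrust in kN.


F = 77.8 * 2723 + (49829 - 25714) * 0.16 = 215708.0 N = 215.7 kN

215.7 kN


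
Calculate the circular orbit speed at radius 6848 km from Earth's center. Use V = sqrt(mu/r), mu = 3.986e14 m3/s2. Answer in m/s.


V = sqrt(3.986e14 / 6848000) = 7629 m/s

7629 m/s


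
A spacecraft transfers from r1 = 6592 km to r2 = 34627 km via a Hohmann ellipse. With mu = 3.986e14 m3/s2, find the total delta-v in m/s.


V1 = sqrt(mu/r1) = 7776.07 m/s
dV1 = V1*(sqrt(2*r2/(r1+r2)) - 1) = 2303.31 m/s
V2 = sqrt(mu/r2) = 3392.82 m/s
dV2 = V2*(1 - sqrt(2*r1/(r1+r2))) = 1473.99 m/s
Total dV = 3777 m/s

3777 m/s


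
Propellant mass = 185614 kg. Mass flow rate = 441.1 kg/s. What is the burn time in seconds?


tb = 185614 / 441.1 = 420.8 s

420.8 s


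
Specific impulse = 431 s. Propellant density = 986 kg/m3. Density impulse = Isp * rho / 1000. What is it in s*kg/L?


rho*Isp = 431 * 986 / 1000 = 425 s*kg/L

425 s*kg/L


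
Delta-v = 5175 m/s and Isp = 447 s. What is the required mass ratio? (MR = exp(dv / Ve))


Ve = 447 * 9.81 = 4385.07 m/s
MR = exp(5175 / 4385.07) = 3.255

3.255


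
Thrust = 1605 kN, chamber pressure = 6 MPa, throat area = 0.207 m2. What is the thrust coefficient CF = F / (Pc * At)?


CF = 1605000 / (6e6 * 0.207) = 1.29

1.29


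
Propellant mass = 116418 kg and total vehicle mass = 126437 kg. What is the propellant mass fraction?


PMF = 116418 / 126437 = 0.921

0.921


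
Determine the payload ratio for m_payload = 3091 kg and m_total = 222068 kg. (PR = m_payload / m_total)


PR = 3091 / 222068 = 0.0139

0.0139


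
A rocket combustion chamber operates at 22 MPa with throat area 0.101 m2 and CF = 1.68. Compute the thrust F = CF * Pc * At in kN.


F = 1.68 * 22e6 * 0.101 = 3.7330e+06 N = 3733.0 kN

3733.0 kN


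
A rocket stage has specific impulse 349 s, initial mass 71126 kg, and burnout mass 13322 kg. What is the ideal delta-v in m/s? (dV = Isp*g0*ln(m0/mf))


Ve = 349 * 9.81 = 3423.69 m/s
dV = 3423.69 * ln(71126/13322) = 5735 m/s

5735 m/s


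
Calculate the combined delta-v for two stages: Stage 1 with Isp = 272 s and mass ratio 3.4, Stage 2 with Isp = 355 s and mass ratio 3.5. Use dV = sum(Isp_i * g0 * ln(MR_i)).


dV1 = 272 * 9.81 * ln(3.4) = 3265.4 m/s
dV2 = 355 * 9.81 * ln(3.5) = 4362.8 m/s
Total dV = 3265.4 + 4362.8 = 7628.2 m/s ~ 7628 m/s

7628 m/s


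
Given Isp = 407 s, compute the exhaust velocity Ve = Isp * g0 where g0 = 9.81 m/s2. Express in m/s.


Ve = Isp * g0 = 407 * 9.81 = 3992.7 m/s

3992.7 m/s


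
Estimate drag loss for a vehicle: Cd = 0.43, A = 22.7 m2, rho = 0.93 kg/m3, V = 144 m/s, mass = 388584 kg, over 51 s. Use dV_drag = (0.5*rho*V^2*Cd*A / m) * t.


D = 0.5 * 0.93 * 144^2 * 0.43 * 22.7 = 94117.9 N
a = 94117.9 / 388584 = 0.2422 m/s2
dV = 0.2422 * 51 = 12.4 m/s

12.4 m/s


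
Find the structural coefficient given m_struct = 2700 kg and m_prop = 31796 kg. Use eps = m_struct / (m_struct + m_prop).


eps = 2700 / (2700 + 31796) = 0.0783

0.0783


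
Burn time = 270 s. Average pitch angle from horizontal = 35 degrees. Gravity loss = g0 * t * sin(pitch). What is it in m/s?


GL = 9.81 * 270 * sin(35 deg) = 1519 m/s

1519 m/s


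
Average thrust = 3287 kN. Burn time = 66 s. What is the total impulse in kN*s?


It = 3287 * 66 = 216942 kN*s

216942 kN*s


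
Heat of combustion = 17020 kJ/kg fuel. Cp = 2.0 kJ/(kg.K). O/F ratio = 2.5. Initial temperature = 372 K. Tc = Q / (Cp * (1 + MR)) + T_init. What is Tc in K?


Tc = 17020 / (2.0 * (1 + 2.5)) + 372 = 2803 K

2803 K


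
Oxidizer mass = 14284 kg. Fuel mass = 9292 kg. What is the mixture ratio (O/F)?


MR = 14284 / 9292 = 1.54

1.54


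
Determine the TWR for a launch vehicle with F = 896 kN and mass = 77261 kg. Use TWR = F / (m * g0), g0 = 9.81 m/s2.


TWR = 896000 / (77261 * 9.81) = 1.18

1.18


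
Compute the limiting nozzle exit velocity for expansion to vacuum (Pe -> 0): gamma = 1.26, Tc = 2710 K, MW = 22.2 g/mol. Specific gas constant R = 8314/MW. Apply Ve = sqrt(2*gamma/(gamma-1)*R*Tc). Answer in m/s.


R = 8314 / 22.2 = 374.5 J/(kg.K)
Ve = sqrt(2 * 1.26 / (1.26 - 1) * 374.5 * 2710) = 3136 m/s

3136 m/s


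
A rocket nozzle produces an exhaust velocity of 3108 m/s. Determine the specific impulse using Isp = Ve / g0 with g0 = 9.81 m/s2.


Isp = Ve / g0 = 3108 / 9.81 = 316.8 s

316.8 s


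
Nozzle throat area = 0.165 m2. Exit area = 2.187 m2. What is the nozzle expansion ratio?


AR = 2.187 / 0.165 = 13.3

13.3


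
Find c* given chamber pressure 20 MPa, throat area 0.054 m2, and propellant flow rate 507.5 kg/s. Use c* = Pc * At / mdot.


c* = 20e6 * 0.054 / 507.5 = 2128 m/s

2128 m/s


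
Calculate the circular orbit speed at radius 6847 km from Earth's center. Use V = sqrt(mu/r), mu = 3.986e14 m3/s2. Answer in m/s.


V = sqrt(3.986e14 / 6847000) = 7630 m/s

7630 m/s


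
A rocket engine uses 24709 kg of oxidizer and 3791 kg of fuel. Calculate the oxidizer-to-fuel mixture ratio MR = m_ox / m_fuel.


MR = 24709 / 3791 = 6.52

6.52


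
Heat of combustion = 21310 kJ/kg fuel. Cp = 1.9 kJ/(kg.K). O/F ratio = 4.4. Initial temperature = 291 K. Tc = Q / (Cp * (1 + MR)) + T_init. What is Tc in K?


Tc = 21310 / (1.9 * (1 + 4.4)) + 291 = 2368 K

2368 K


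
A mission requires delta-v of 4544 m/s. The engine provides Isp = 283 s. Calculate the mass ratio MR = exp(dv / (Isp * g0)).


Ve = 283 * 9.81 = 2776.23 m/s
MR = exp(4544 / 2776.23) = 5.138

5.138


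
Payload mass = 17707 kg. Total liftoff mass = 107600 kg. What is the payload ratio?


PR = 17707 / 107600 = 0.1646

0.1646


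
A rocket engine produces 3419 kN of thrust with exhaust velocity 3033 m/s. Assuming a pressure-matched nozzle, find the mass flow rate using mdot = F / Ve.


mdot = F / Ve = 3419000 / 3033 = 1127.3 kg/s

1127.3 kg/s


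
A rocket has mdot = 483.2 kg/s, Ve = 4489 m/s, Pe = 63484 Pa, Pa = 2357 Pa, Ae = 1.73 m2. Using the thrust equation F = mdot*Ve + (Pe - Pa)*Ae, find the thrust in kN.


F = 483.2 * 4489 + (63484 - 2357) * 1.73 = 2.2748e+06 N = 2274.8 kN

2274.8 kN


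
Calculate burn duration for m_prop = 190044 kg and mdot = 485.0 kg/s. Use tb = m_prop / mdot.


tb = 190044 / 485.0 = 391.8 s

391.8 s


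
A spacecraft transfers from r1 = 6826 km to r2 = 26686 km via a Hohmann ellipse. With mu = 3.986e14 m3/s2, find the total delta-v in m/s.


V1 = sqrt(mu/r1) = 7641.62 m/s
dV1 = V1*(sqrt(2*r2/(r1+r2)) - 1) = 2002.04 m/s
V2 = sqrt(mu/r2) = 3864.8 m/s
dV2 = V2*(1 - sqrt(2*r1/(r1+r2))) = 1398.05 m/s
Total dV = 3400 m/s

3400 m/s


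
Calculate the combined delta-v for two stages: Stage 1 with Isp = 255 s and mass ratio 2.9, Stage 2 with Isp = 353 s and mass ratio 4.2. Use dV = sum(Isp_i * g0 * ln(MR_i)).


dV1 = 255 * 9.81 * ln(2.9) = 2663.4 m/s
dV2 = 353 * 9.81 * ln(4.2) = 4969.6 m/s
Total dV = 2663.4 + 4969.6 = 7633.0 m/s ~ 7633 m/s

7633 m/s


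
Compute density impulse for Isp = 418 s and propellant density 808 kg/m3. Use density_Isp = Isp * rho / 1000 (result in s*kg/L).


rho*Isp = 418 * 808 / 1000 = 338 s*kg/L

338 s*kg/L


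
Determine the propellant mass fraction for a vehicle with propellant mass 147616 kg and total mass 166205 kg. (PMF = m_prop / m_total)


PMF = 147616 / 166205 = 0.888

0.888


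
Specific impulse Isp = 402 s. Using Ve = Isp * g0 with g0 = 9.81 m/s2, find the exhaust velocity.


Ve = Isp * g0 = 402 * 9.81 = 3943.6 m/s

3943.6 m/s


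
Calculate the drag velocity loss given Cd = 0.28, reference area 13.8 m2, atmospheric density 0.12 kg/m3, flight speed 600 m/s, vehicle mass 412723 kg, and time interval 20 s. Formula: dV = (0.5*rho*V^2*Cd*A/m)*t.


D = 0.5 * 0.12 * 600^2 * 0.28 * 13.8 = 83462.4 N
a = 83462.4 / 412723 = 0.2022 m/s2
dV = 0.2022 * 20 = 4.0 m/s

4.0 m/s


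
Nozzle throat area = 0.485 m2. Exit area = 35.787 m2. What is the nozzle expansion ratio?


AR = 35.787 / 0.485 = 73.8

73.8


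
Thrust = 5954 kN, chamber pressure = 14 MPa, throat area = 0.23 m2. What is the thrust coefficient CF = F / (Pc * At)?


CF = 5954000 / (14e6 * 0.23) = 1.85

1.85


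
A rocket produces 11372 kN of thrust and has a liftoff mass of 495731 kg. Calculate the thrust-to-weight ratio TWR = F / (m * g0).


TWR = 11372000 / (495731 * 9.81) = 2.34

2.34


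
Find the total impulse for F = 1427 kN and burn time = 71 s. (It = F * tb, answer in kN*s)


It = 1427 * 71 = 101317 kN*s

101317 kN*s


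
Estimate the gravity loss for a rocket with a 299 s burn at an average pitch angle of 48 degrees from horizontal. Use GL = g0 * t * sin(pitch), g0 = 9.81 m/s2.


GL = 9.81 * 299 * sin(48 deg) = 2180 m/s

2180 m/s


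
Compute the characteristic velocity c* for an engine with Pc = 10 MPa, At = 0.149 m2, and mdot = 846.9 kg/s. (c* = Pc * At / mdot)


c* = 10e6 * 0.149 / 846.9 = 1759 m/s

1759 m/s


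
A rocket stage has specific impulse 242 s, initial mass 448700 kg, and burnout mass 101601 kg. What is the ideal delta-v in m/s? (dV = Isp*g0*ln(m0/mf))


Ve = 242 * 9.81 = 2374.02 m/s
dV = 2374.02 * ln(448700/101601) = 3526 m/s

3526 m/s


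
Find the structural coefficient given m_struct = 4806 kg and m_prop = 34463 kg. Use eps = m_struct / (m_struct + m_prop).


eps = 4806 / (4806 + 34463) = 0.1224

0.1224


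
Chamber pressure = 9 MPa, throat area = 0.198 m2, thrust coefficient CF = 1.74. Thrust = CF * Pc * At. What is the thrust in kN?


F = 1.74 * 9e6 * 0.198 = 3.1007e+06 N = 3100.7 kN

3100.7 kN


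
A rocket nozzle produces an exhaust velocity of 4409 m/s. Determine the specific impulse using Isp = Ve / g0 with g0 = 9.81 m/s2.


Isp = Ve / g0 = 4409 / 9.81 = 449.4 s

449.4 s


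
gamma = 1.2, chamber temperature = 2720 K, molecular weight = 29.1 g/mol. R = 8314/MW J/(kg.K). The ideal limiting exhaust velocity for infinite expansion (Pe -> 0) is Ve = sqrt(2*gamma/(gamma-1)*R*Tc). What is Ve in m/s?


R = 8314 / 29.1 = 285.7 J/(kg.K)
Ve = sqrt(2 * 1.2 / (1.2 - 1) * 285.7 * 2720) = 3054 m/s

3054 m/s


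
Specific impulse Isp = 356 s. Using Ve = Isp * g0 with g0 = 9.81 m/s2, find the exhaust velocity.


Ve = Isp * g0 = 356 * 9.81 = 3492.4 m/s

3492.4 m/s


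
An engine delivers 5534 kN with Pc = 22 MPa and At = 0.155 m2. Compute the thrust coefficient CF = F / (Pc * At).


CF = 5534000 / (22e6 * 0.155) = 1.62

1.62


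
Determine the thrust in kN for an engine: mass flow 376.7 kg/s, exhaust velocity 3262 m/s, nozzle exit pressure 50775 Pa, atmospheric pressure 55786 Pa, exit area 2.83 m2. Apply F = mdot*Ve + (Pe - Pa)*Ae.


F = 376.7 * 3262 + (50775 - 55786) * 2.83 = 1.2146e+06 N = 1214.6 kN

1214.6 kN


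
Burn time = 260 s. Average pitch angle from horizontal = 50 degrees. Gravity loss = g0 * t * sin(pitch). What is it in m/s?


GL = 9.81 * 260 * sin(50 deg) = 1954 m/s

1954 m/s


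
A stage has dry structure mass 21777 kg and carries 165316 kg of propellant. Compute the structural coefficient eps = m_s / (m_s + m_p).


eps = 21777 / (21777 + 165316) = 0.1164

0.1164


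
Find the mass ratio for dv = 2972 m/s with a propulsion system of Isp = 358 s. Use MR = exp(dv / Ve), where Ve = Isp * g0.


Ve = 358 * 9.81 = 3511.98 m/s
MR = exp(2972 / 3511.98) = 2.331

2.331


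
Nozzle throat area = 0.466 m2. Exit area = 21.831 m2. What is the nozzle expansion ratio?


AR = 21.831 / 0.466 = 46.8

46.8


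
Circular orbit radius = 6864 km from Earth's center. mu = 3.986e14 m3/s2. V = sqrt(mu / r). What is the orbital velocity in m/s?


V = sqrt(3.986e14 / 6864000) = 7620 m/s

7620 m/s


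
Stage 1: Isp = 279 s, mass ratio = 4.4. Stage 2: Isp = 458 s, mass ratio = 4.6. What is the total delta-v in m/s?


dV1 = 279 * 9.81 * ln(4.4) = 4055.1 m/s
dV2 = 458 * 9.81 * ln(4.6) = 6856.5 m/s
Total dV = 4055.1 + 6856.5 = 10911.6 m/s ~ 10912 m/s

10912 m/s


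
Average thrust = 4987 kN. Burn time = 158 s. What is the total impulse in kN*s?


It = 4987 * 158 = 787946 kN*s

787946 kN*s


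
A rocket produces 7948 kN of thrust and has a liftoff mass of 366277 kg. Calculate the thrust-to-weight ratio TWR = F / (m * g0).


TWR = 7948000 / (366277 * 9.81) = 2.21

2.21


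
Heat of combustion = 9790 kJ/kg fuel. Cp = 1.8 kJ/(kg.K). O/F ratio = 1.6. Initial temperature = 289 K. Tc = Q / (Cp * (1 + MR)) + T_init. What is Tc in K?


Tc = 9790 / (1.8 * (1 + 1.6)) + 289 = 2381 K

2381 K


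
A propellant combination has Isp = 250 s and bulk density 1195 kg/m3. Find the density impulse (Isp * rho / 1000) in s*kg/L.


rho*Isp = 250 * 1195 / 1000 = 299 s*kg/L

299 s*kg/L


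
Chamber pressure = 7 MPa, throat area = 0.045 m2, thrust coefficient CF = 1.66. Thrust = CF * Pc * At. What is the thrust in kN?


F = 1.66 * 7e6 * 0.045 = 522900.0 N = 522.9 kN

522.9 kN


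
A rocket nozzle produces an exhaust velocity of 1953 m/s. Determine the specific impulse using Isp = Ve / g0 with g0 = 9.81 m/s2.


Isp = Ve / g0 = 1953 / 9.81 = 199.1 s

199.1 s


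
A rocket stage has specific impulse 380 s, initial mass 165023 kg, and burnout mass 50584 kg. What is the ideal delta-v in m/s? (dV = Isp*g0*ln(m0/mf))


Ve = 380 * 9.81 = 3727.8 m/s
dV = 3727.8 * ln(165023/50584) = 4408 m/s

4408 m/s


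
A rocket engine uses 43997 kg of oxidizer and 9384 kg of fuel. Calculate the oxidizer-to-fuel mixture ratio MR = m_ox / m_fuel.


MR = 43997 / 9384 = 4.69

4.69


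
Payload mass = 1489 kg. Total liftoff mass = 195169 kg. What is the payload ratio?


PR = 1489 / 195169 = 0.0076

0.0076


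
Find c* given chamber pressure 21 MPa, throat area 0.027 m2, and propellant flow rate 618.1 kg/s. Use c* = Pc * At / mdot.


c* = 21e6 * 0.027 / 618.1 = 917 m/s

917 m/s


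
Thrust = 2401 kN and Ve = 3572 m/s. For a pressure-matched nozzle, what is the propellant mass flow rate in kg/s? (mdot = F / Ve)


mdot = F / Ve = 2401000 / 3572 = 672.2 kg/s

672.2 kg/s


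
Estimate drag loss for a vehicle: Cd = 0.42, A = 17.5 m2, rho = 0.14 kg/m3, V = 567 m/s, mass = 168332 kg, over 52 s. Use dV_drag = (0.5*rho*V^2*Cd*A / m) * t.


D = 0.5 * 0.14 * 567^2 * 0.42 * 17.5 = 165406.09 N
a = 165406.09 / 168332 = 0.9826 m/s2
dV = 0.9826 * 52 = 51.1 m/s

51.1 m/s


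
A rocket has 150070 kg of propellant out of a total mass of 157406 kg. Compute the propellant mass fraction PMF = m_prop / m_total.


PMF = 150070 / 157406 = 0.953

0.953


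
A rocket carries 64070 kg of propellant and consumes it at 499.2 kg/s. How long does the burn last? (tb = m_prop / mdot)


tb = 64070 / 499.2 = 128.3 s

128.3 s


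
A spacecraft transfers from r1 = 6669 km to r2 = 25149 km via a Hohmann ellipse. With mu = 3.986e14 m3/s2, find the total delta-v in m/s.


V1 = sqrt(mu/r1) = 7731.05 m/s
dV1 = V1*(sqrt(2*r2/(r1+r2)) - 1) = 1989.2 m/s
V2 = sqrt(mu/r2) = 3981.15 m/s
dV2 = V2*(1 - sqrt(2*r1/(r1+r2))) = 1403.54 m/s
Total dV = 3393 m/s

3393 m/s


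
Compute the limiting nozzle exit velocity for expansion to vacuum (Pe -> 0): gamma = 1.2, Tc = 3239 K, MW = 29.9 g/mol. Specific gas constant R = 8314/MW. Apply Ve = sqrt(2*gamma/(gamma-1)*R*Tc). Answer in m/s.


R = 8314 / 29.9 = 278.06 J/(kg.K)
Ve = sqrt(2 * 1.2 / (1.2 - 1) * 278.06 * 3239) = 3287 m/s

3287 m/s


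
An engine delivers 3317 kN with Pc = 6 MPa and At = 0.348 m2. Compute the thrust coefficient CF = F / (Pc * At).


CF = 3317000 / (6e6 * 0.348) = 1.59

1.59


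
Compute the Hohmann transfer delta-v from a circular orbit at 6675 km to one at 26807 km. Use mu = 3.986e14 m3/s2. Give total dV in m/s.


V1 = sqrt(mu/r1) = 7727.57 m/s
dV1 = V1*(sqrt(2*r2/(r1+r2)) - 1) = 2051.02 m/s
V2 = sqrt(mu/r2) = 3856.07 m/s
dV2 = V2*(1 - sqrt(2*r1/(r1+r2))) = 1421.18 m/s
Total dV = 3472 m/s

3472 m/s


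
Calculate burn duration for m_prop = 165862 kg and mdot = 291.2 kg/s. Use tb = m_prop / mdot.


tb = 165862 / 291.2 = 569.6 s

569.6 s


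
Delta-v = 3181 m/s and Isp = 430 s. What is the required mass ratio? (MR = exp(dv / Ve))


Ve = 430 * 9.81 = 4218.3 m/s
MR = exp(3181 / 4218.3) = 2.126

2.126


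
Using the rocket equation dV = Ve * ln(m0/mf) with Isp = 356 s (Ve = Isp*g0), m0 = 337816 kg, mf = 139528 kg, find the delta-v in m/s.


Ve = 356 * 9.81 = 3492.36 m/s
dV = 3492.36 * ln(337816/139528) = 3088 m/s

3088 m/s


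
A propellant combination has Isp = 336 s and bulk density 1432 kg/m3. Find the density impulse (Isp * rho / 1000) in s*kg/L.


rho*Isp = 336 * 1432 / 1000 = 481 s*kg/L

481 s*kg/L


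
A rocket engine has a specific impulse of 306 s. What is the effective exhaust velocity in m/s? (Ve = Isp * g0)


Ve = Isp * g0 = 306 * 9.81 = 3001.9 m/s

3001.9 m/s


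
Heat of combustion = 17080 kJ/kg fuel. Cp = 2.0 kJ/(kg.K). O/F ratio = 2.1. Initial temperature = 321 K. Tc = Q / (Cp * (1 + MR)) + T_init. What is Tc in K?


Tc = 17080 / (2.0 * (1 + 2.1)) + 321 = 3076 K

3076 K


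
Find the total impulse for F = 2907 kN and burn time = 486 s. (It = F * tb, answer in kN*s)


It = 2907 * 486 = 1412802 kN*s

1412802 kN*s


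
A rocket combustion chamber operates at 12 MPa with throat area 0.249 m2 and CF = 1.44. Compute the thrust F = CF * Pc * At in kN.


F = 1.44 * 12e6 * 0.249 = 4.3027e+06 N = 4302.7 kN

4302.7 kN


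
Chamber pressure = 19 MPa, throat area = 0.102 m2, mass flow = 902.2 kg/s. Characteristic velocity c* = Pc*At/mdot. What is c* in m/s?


c* = 19e6 * 0.102 / 902.2 = 2148 m/s

2148 m/s


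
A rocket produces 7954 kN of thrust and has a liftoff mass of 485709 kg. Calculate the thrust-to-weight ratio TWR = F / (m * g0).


TWR = 7954000 / (485709 * 9.81) = 1.67

1.67


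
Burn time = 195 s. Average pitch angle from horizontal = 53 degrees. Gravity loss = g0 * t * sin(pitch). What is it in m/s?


GL = 9.81 * 195 * sin(53 deg) = 1528 m/s

1528 m/s


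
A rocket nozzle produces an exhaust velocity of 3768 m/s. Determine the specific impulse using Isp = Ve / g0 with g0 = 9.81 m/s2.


Isp = Ve / g0 = 3768 / 9.81 = 384.1 s

384.1 s


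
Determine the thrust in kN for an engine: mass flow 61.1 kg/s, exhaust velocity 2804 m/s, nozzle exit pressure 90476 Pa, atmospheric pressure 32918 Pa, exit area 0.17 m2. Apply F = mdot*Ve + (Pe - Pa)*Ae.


F = 61.1 * 2804 + (90476 - 32918) * 0.17 = 181109.0 N = 181.1 kN

181.1 kN


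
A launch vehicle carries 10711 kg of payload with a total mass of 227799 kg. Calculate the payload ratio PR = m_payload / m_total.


PR = 10711 / 227799 = 0.047

0.047


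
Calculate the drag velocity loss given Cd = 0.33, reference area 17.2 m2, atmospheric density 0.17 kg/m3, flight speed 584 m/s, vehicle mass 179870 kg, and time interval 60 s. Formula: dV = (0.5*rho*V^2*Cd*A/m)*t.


D = 0.5 * 0.17 * 584^2 * 0.33 * 17.2 = 164545.88 N
a = 164545.88 / 179870 = 0.9148 m/s2
dV = 0.9148 * 60 = 54.9 m/s

54.9 m/s


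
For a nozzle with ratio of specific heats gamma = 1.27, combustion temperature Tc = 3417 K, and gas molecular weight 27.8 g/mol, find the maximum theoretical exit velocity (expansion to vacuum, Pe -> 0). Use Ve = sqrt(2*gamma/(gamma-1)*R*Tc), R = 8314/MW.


R = 8314 / 27.8 = 299.06 J/(kg.K)
Ve = sqrt(2 * 1.27 / (1.27 - 1) * 299.06 * 3417) = 3101 m/s

3101 m/s


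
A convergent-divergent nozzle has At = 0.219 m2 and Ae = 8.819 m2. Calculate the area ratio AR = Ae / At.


AR = 8.819 / 0.219 = 40.3

40.3


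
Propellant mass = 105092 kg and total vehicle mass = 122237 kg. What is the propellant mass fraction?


PMF = 105092 / 122237 = 0.86

0.86


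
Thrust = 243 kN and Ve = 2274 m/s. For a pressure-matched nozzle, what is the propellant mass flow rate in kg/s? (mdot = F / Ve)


mdot = F / Ve = 243000 / 2274 = 106.9 kg/s

106.9 kg/s


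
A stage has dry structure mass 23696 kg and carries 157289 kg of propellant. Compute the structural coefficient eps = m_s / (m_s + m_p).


eps = 23696 / (23696 + 157289) = 0.1309

0.1309


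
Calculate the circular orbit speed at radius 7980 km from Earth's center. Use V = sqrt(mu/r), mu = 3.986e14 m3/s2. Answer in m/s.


V = sqrt(3.986e14 / 7980000) = 7068 m/s

7068 m/s


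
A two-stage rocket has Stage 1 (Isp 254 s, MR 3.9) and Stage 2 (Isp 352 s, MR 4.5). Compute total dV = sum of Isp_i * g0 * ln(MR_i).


dV1 = 254 * 9.81 * ln(3.9) = 3391.2 m/s
dV2 = 352 * 9.81 * ln(4.5) = 5193.8 m/s
Total dV = 3391.2 + 5193.8 = 8585.0 m/s ~ 8585 m/s

8585 m/s


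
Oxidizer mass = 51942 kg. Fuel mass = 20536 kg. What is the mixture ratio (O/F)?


MR = 51942 / 20536 = 2.53

2.53


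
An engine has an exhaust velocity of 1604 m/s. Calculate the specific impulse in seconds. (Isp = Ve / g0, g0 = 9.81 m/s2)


Isp = Ve / g0 = 1604 / 9.81 = 163.5 s

163.5 s


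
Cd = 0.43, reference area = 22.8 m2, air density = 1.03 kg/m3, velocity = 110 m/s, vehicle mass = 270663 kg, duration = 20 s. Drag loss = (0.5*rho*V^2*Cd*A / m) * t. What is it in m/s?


D = 0.5 * 1.03 * 110^2 * 0.43 * 22.8 = 61093.63 N
a = 61093.63 / 270663 = 0.2257 m/s2
dV = 0.2257 * 20 = 4.5 m/s

4.5 m/s


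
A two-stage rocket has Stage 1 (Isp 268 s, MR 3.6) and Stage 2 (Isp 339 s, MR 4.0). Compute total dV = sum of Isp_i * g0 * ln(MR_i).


dV1 = 268 * 9.81 * ln(3.6) = 3367.7 m/s
dV2 = 339 * 9.81 * ln(4.0) = 4610.2 m/s
Total dV = 3367.7 + 4610.2 = 7977.9 m/s ~ 7978 m/s

7978 m/s


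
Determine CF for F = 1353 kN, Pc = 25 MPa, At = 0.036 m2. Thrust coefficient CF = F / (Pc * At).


CF = 1353000 / (25e6 * 0.036) = 1.5

1.5


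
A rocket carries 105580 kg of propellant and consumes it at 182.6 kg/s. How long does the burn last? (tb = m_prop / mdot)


tb = 105580 / 182.6 = 578.2 s

578.2 s


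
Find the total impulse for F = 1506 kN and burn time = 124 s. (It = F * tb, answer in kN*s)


It = 1506 * 124 = 186744 kN*s

186744 kN*s


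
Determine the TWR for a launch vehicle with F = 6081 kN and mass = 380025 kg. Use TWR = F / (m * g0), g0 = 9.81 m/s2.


TWR = 6081000 / (380025 * 9.81) = 1.63

1.63


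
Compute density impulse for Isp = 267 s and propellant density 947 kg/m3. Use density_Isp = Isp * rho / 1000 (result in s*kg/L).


rho*Isp = 267 * 947 / 1000 = 253 s*kg/L

253 s*kg/L


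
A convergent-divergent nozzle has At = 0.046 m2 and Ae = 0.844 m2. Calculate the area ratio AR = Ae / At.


AR = 0.844 / 0.046 = 18.3

18.3


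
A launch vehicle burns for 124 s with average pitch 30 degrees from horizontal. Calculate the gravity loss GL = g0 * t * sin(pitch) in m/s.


GL = 9.81 * 124 * sin(30 deg) = 608 m/s

608 m/s


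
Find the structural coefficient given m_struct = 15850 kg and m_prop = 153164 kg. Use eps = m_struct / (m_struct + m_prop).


eps = 15850 / (15850 + 153164) = 0.0938

0.0938


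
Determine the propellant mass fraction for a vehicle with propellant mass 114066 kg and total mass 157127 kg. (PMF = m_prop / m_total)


PMF = 114066 / 157127 = 0.726

0.726


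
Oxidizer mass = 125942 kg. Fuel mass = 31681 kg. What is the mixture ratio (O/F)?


MR = 125942 / 31681 = 3.98

3.98


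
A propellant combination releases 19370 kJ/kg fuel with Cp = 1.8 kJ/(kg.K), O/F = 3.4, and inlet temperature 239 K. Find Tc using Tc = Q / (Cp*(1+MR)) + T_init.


Tc = 19370 / (1.8 * (1 + 3.4)) + 239 = 2685 K

2685 K


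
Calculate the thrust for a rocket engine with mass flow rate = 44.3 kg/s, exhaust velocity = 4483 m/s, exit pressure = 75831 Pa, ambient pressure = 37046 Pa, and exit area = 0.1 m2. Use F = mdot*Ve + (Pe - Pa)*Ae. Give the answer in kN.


F = 44.3 * 4483 + (75831 - 37046) * 0.1 = 202475.0 N = 202.5 kN

202.5 kN


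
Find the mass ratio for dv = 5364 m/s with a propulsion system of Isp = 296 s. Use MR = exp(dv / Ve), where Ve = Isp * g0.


Ve = 296 * 9.81 = 2903.76 m/s
MR = exp(5364 / 2903.76) = 6.342

6.342


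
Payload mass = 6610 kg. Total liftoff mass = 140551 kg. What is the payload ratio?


PR = 6610 / 140551 = 0.047

0.047


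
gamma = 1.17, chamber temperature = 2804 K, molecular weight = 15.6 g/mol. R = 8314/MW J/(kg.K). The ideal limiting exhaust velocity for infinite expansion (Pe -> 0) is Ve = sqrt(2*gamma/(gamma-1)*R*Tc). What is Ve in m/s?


R = 8314 / 15.6 = 532.95 J/(kg.K)
Ve = sqrt(2 * 1.17 / (1.17 - 1) * 532.95 * 2804) = 4535 m/s

4535 m/s


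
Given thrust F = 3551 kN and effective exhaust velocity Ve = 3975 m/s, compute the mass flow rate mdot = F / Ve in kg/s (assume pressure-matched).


mdot = F / Ve = 3551000 / 3975 = 893.3 kg/s

893.3 kg/s


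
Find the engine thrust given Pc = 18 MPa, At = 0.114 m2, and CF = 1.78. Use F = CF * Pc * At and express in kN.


F = 1.78 * 18e6 * 0.114 = 3.6526e+06 N = 3652.6 kN

3652.6 kN


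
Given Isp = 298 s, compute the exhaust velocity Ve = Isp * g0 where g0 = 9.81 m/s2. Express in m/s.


Ve = Isp * g0 = 298 * 9.81 = 2923.4 m/s

2923.4 m/s


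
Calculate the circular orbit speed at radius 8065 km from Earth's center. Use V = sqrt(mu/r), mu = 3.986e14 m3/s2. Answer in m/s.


V = sqrt(3.986e14 / 8065000) = 7030 m/s

7030 m/s


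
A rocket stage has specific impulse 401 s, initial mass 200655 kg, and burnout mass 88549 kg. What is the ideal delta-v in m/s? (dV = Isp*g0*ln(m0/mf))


Ve = 401 * 9.81 = 3933.81 m/s
dV = 3933.81 * ln(200655/88549) = 3218 m/s

3218 m/s


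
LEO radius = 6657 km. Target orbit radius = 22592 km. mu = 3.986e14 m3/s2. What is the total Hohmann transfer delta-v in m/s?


V1 = sqrt(mu/r1) = 7738.01 m/s
dV1 = V1*(sqrt(2*r2/(r1+r2)) - 1) = 1879.58 m/s
V2 = sqrt(mu/r2) = 4200.41 m/s
dV2 = V2*(1 - sqrt(2*r1/(r1+r2))) = 1366.47 m/s
Total dV = 3246 m/s

3246 m/s


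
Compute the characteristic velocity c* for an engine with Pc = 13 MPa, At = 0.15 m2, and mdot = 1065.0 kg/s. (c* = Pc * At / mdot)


c* = 13e6 * 0.15 / 1065.0 = 1831 m/s

1831 m/s


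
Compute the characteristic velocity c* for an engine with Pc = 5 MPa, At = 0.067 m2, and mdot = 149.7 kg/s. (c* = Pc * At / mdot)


c* = 5e6 * 0.067 / 149.7 = 2238 m/s

2238 m/s


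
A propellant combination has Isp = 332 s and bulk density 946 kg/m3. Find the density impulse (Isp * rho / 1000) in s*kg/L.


rho*Isp = 332 * 946 / 1000 = 314 s*kg/L

314 s*kg/L


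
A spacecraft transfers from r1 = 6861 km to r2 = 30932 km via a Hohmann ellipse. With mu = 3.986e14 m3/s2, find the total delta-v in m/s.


V1 = sqrt(mu/r1) = 7622.11 m/s
dV1 = V1*(sqrt(2*r2/(r1+r2)) - 1) = 2129.77 m/s
V2 = sqrt(mu/r2) = 3589.75 m/s
dV2 = V2*(1 - sqrt(2*r1/(r1+r2))) = 1426.7 m/s
Total dV = 3556 m/s

3556 m/s


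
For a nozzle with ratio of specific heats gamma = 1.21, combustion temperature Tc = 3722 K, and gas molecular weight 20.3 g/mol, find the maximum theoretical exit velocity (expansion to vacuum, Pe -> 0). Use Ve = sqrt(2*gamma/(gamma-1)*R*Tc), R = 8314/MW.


R = 8314 / 20.3 = 409.56 J/(kg.K)
Ve = sqrt(2 * 1.21 / (1.21 - 1) * 409.56 * 3722) = 4191 m/s

4191 m/s


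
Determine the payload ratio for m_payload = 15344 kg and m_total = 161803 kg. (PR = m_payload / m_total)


PR = 15344 / 161803 = 0.0948

0.0948


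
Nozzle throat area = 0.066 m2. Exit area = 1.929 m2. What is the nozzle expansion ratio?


AR = 1.929 / 0.066 = 29.2

29.2


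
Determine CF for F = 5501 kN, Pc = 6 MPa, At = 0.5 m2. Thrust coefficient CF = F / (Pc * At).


CF = 5501000 / (6e6 * 0.5) = 1.83

1.83


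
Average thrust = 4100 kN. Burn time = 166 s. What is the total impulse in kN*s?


It = 4100 * 166 = 680600 kN*s

680600 kN*s


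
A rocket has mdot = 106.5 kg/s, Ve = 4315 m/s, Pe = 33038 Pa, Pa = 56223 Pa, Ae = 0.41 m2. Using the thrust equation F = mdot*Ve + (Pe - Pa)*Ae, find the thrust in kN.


F = 106.5 * 4315 + (33038 - 56223) * 0.41 = 450042.0 N = 450.0 kN

450.0 kN


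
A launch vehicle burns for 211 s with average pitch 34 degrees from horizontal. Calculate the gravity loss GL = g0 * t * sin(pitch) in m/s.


GL = 9.81 * 211 * sin(34 deg) = 1157 m/s

1157 m/s


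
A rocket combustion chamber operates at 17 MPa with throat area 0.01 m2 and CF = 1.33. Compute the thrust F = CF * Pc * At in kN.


F = 1.33 * 17e6 * 0.01 = 226100.0 N = 226.1 kN

226.1 kN


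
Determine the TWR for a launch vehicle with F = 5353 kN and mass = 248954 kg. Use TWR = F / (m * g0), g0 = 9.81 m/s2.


TWR = 5353000 / (248954 * 9.81) = 2.19

2.19


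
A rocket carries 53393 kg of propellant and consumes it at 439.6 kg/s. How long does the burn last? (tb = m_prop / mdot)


tb = 53393 / 439.6 = 121.5 s

121.5 s


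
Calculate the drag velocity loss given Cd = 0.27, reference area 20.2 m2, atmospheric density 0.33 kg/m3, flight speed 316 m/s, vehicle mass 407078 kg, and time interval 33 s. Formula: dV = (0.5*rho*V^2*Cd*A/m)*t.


D = 0.5 * 0.33 * 316^2 * 0.27 * 20.2 = 89861.41 N
a = 89861.41 / 407078 = 0.2207 m/s2
dV = 0.2207 * 33 = 7.3 m/s

7.3 m/s


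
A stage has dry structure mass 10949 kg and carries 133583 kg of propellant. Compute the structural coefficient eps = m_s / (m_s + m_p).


eps = 10949 / (10949 + 133583) = 0.0758

0.0758


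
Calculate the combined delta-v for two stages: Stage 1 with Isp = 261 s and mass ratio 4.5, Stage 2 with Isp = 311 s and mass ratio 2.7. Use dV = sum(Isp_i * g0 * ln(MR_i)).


dV1 = 261 * 9.81 * ln(4.5) = 3851.1 m/s
dV2 = 311 * 9.81 * ln(2.7) = 3030.3 m/s
Total dV = 3851.1 + 3030.3 = 6881.4 m/s ~ 6881 m/s

6881 m/s


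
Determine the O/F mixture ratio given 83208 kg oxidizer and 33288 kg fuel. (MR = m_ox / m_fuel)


MR = 83208 / 33288 = 2.5

2.5


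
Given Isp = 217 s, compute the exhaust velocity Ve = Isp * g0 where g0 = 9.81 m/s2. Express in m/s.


Ve = Isp * g0 = 217 * 9.81 = 2128.8 m/s

2128.8 m/s


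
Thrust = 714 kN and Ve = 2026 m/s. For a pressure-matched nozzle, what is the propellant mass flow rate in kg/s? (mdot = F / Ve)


mdot = F / Ve = 714000 / 2026 = 352.4 kg/s

352.4 kg/s


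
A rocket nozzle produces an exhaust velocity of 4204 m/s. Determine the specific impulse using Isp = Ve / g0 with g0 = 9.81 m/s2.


Isp = Ve / g0 = 4204 / 9.81 = 428.5 s

428.5 s


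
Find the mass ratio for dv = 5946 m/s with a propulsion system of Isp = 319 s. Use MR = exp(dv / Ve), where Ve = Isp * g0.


Ve = 319 * 9.81 = 3129.39 m/s
MR = exp(5946 / 3129.39) = 6.686

6.686


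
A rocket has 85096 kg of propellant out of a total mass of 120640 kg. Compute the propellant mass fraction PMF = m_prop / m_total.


PMF = 85096 / 120640 = 0.705

0.705


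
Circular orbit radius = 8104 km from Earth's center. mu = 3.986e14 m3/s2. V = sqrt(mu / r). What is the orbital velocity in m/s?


V = sqrt(3.986e14 / 8104000) = 7013 m/s

7013 m/s


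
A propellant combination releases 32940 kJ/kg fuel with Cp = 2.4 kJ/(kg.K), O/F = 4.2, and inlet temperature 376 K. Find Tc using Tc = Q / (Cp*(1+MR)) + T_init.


Tc = 32940 / (2.4 * (1 + 4.2)) + 376 = 3015 K

3015 K


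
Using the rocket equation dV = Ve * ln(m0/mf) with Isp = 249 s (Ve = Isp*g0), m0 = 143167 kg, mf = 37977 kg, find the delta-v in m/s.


Ve = 249 * 9.81 = 2442.69 m/s
dV = 2442.69 * ln(143167/37977) = 3242 m/s

3242 m/s


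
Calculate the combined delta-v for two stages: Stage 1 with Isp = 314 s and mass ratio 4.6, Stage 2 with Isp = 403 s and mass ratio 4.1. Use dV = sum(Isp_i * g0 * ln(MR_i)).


dV1 = 314 * 9.81 * ln(4.6) = 4700.8 m/s
dV2 = 403 * 9.81 * ln(4.1) = 5578.2 m/s
Total dV = 4700.8 + 5578.2 = 10279.0 m/s ~ 10279 m/s

10279 m/s


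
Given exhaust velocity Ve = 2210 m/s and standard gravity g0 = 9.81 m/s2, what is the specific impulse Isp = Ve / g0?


Isp = Ve / g0 = 2210 / 9.81 = 225.3 s

225.3 s


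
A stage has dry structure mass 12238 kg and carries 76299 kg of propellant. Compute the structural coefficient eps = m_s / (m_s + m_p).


eps = 12238 / (12238 + 76299) = 0.1382

0.1382


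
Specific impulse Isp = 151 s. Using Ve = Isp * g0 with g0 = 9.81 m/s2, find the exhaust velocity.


Ve = Isp * g0 = 151 * 9.81 = 1481.3 m/s

1481.3 m/s


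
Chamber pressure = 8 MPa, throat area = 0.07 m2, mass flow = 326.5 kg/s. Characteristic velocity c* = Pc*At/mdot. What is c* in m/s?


c* = 8e6 * 0.07 / 326.5 = 1715 m/s

1715 m/s


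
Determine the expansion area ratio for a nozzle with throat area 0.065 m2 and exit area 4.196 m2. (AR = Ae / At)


AR = 4.196 / 0.065 = 64.6

64.6


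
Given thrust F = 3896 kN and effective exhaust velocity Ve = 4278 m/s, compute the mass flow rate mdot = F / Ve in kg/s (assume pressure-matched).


mdot = F / Ve = 3896000 / 4278 = 910.7 kg/s

910.7 kg/s


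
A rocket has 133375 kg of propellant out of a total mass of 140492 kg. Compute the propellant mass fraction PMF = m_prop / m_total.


PMF = 133375 / 140492 = 0.949

0.949


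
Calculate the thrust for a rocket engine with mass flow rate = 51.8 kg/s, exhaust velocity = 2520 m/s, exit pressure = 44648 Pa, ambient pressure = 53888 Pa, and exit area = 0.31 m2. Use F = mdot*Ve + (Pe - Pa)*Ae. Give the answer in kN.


F = 51.8 * 2520 + (44648 - 53888) * 0.31 = 127672.0 N = 127.7 kN

127.7 kN


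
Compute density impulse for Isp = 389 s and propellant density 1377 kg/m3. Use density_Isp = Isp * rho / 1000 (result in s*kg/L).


rho*Isp = 389 * 1377 / 1000 = 536 s*kg/L

536 s*kg/L


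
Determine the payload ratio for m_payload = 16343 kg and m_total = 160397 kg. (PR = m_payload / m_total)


PR = 16343 / 160397 = 0.1019

0.1019


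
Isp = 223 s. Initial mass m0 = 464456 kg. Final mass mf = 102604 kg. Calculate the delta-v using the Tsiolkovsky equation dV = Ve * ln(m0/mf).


Ve = 223 * 9.81 = 2187.63 m/s
dV = 2187.63 * ln(464456/102604) = 3303 m/s

3303 m/s


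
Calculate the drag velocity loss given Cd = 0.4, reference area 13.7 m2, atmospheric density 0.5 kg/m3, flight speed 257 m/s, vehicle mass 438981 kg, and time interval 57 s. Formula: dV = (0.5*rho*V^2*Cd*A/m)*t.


D = 0.5 * 0.5 * 257^2 * 0.4 * 13.7 = 90487.13 N
a = 90487.13 / 438981 = 0.2061 m/s2
dV = 0.2061 * 57 = 11.7 m/s

11.7 m/s


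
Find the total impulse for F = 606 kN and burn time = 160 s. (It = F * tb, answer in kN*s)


It = 606 * 160 = 96960 kN*s

96960 kN*s


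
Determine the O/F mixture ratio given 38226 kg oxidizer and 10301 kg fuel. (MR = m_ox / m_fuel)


MR = 38226 / 10301 = 3.71

3.71


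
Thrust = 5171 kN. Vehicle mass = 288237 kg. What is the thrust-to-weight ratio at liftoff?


TWR = 5171000 / (288237 * 9.81) = 1.83

1.83


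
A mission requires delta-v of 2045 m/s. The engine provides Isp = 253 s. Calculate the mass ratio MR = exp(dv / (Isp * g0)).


Ve = 253 * 9.81 = 2481.93 m/s
MR = exp(2045 / 2481.93) = 2.279

2.279


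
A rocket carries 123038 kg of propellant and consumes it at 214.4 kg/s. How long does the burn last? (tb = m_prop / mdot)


tb = 123038 / 214.4 = 573.9 s

573.9 s


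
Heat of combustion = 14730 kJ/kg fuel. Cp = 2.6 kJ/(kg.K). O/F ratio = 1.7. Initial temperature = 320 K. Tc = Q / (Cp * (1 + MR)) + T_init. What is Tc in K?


Tc = 14730 / (2.6 * (1 + 1.7)) + 320 = 2418 K

2418 K


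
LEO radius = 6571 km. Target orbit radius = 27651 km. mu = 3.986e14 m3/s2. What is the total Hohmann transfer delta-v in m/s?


V1 = sqrt(mu/r1) = 7788.48 m/s
dV1 = V1*(sqrt(2*r2/(r1+r2)) - 1) = 2112.32 m/s
V2 = sqrt(mu/r2) = 3796.76 m/s
dV2 = V2*(1 - sqrt(2*r1/(r1+r2))) = 1443.93 m/s
Total dV = 3556 m/s

3556 m/s


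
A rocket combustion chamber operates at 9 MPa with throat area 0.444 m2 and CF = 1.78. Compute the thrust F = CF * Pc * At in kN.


F = 1.78 * 9e6 * 0.444 = 7.1129e+06 N = 7112.9 kN

7112.9 kN


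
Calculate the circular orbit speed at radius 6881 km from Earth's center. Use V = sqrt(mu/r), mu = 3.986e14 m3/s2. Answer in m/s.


V = sqrt(3.986e14 / 6881000) = 7611 m/s

7611 m/s


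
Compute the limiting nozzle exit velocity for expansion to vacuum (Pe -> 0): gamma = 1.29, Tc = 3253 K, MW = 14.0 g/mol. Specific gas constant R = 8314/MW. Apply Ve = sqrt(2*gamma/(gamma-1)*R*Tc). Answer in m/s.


R = 8314 / 14.0 = 593.86 J/(kg.K)
Ve = sqrt(2 * 1.29 / (1.29 - 1) * 593.86 * 3253) = 4146 m/s

4146 m/s


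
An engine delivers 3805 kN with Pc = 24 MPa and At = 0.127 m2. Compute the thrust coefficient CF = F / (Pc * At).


CF = 3805000 / (24e6 * 0.127) = 1.25

1.25


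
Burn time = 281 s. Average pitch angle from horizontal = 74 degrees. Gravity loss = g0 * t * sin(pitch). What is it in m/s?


GL = 9.81 * 281 * sin(74 deg) = 2650 m/s

2650 m/s


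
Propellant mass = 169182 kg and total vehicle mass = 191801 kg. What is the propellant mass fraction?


PMF = 169182 / 191801 = 0.882

0.882


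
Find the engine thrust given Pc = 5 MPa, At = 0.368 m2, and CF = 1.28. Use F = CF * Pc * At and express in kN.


F = 1.28 * 5e6 * 0.368 = 2.3552e+06 N = 2355.2 kN

2355.2 kN


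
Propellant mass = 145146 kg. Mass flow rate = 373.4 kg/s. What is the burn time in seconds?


tb = 145146 / 373.4 = 388.7 s

388.7 s
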